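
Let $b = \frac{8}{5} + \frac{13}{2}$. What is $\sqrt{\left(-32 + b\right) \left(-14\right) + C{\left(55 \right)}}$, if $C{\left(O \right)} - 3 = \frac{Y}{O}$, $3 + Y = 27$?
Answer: $\frac{4 \sqrt{63910}}{55} \approx 18.386$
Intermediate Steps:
$Y = 24$ ($Y = -3 + 27 = 24$)
$b = \frac{81}{10}$ ($b = 8 \cdot \frac{1}{5} + 13 \cdot \frac{1}{2} = \frac{8}{5} + \frac{13}{2} = \frac{81}{10} \approx 8.1$)
$C{\left(O \right)} = 3 + \frac{24}{O}$
$\sqrt{\left(-32 + b\right) \left(-14\right) + C{\left(55 \right)}} = \sqrt{\left(-32 + \frac{81}{10}\right) \left(-14\right) + \left(3 + \frac{24}{55}\right)} = \sqrt{\left(- \frac{239}{10}\right) \left(-14\right) + \left(3 + 24 \cdot \frac{1}{55}\right)} = \sqrt{\frac{1673}{5} + \left(3 + \frac{24}{55}\right)} = \sqrt{\frac{1673}{5} + \frac{189}{55}} = \sqrt{\frac{18592}{55}} = \frac{4 \sqrt{63910}}{55}$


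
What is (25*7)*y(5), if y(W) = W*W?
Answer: 4375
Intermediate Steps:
y(W) = W²
(25*7)*y(5) = (25*7)*5² = 175*25 = 4375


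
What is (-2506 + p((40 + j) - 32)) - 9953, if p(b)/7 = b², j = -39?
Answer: -5732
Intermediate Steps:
p(b) = 7*b²
(-2506 + p((40 + j) - 32)) - 9953 = (-2506 + 7*((40 - 39) - 32)²) - 9953 = (-2506 + 7*(1 - 32)²) - 9953 = (-2506 + 7*(-31)²) - 9953 = (-2506 + 7*961) - 9953 = (-2506 + 6727) - 9953 = 4221 - 9953 = -5732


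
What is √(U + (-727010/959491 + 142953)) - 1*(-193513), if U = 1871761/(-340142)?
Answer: 193513 + √15225676091934293174648849390/326363187722 ≈ 1.9389e+5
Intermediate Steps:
U = -1871761/340142 (U = 1871761*(-1/340142) = -1871761/340142 ≈ -5.5029)
√(U + (-727010/959491 + 142953)) - 1*(-193513) = √(-1871761/340142 + (-727010/959491 + 142953)) - 1*(-193513) = √(-1871761/340142 + (-727010*1/959491 + 142953)) + 193513 = √(-1871761/340142 + (-727010/959491 + 142953)) + 193513 = √(-1871761/340142 + 137161389913/959491) + 193513 = √(46652553549953995/326363187722) + 193513 = √15225676091934293174648849390/326363187722 + 193513 = 193513 + √15225676091934293174648849390/326363187722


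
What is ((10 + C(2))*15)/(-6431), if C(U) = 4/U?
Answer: -180/6431 ≈ -0.027989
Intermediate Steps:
((10 + C(2))*15)/(-6431) = ((10 + 4/2)*15)/(-6431) = ((10 + 4*(½))*15)*(-1/6431) = ((10 + 2)*15)*(-1/6431) = (12*15)*(-1/6431) = 180*(-1/6431) = -180/6431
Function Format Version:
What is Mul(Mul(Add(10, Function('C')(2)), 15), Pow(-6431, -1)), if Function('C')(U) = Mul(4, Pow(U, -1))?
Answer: Rational(-180, 6431) ≈ -0.027989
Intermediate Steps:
Mul(Mul(Add(10, Function('C')(2)), 15), Pow(-6431, -1)) = Mul(Mul(Add(10, Mul(4, Pow(2, -1))), 15), Pow(-6431, -1)) = Mul(Mul(Add(10, Mul(4, Rational(1, 2))), 15), Rational(-1, 6431)) = Mul(Mul(Add(10, 2), 15), Rational(-1, 6431)) = Mul(Mul(12, 15), Rational(-1, 6431)) = Mul(180, Rational(-1, 6431)) = Rational(-180, 6431)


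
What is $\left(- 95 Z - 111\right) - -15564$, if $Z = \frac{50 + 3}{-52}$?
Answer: $\frac{808591}{52} \approx 15550.0$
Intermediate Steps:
$Z = - \frac{53}{52}$ ($Z = 53 \left(- \frac{1}{52}\right) = - \frac{53}{52} \approx -1.0192$)
$\left(- 95 Z - 111\right) - -15564 = \left(\left(-95\right) \left(- \frac{53}{52}\right) - 111\right) - -15564 = \left(\frac{5035}{52} - 111\right) + 15564 = - \frac{737}{52} + 15564 = \frac{808591}{52}$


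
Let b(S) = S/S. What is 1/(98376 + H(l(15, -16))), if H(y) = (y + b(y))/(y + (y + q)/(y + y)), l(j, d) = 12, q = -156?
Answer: 6/590269 ≈ 1.0165e-5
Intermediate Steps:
b(S) = 1
H(y) = (1 + y)/(y + (-156 + y)/(2*y)) (H(y) = (y + 1)/(y + (y - 156)/(y + y)) = (1 + y)/(y + (-156 + y)/((2*y))) = (1 + y)/(y + (-156 + y)*(1/(2*y))) = (1 + y)/(y + (-156 + y)/(2*y)))
1/(98376 + H(l(15, -16))) = 1/(98376 + 2*12*(1 + 12)/(-156 + 12 + 2*12²)) = 1/(98376 + 2*12*13/(-156 + 12 + 2*144)) = 1/(98376 + 2*12*13/(-156 + 12 + 288)) = 1/(98376 + 2*12*13/144) = 1/(98376 + 2*12*(1/144)*13) = 1/(98376 + 13/6) = 1/(590269/6) = 6/590269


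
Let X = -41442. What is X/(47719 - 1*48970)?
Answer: 13814/417 ≈ 33.127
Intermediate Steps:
X/(47719 - 1*48970) = -41442/(47719 - 1*48970) = -41442/(47719 - 48970) = -41442/(-1251) = -41442*(-1/1251) = 13814/417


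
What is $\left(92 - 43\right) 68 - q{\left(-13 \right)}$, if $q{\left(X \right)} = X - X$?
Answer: $3332$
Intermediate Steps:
$q{\left(X \right)} = 0$
$\left(92 - 43\right) 68 - q{\left(-13 \right)} = \left(92 - 43\right) 68 - 0 = 49 \cdot 68 + 0 = 3332 + 0 = 3332$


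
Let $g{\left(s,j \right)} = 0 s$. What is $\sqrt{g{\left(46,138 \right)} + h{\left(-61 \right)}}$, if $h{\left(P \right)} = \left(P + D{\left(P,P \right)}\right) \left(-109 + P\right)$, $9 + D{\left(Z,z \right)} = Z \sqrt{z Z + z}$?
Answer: $2 \sqrt{2975 + 5185 \sqrt{915}} \approx 799.54$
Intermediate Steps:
$g{\left(s,j \right)} = 0$
$D{\left(Z,z \right)} = -9 + Z \sqrt{z + Z z}$ ($D{\left(Z,z \right)} = -9 + Z \sqrt{z Z + z} = -9 + Z \sqrt{Z z + z} = -9 + Z \sqrt{z + Z z}$)
$h{\left(P \right)} = \left(-109 + P\right) \left(-9 + P + P \sqrt{P \left(1 + P\right)}\right)$ ($h{\left(P \right)} = \left(P + \left(-9 + P \sqrt{P \left(1 + P\right)}\right)\right) \left(-109 + P\right) = \left(-9 + P + P \sqrt{P \left(1 + P\right)}\right) \left(-109 + P\right) = \left(-109 + P\right) \left(-9 + P + P \sqrt{P \left(1 + P\right)}\right)$)
$\sqrt{g{\left(46,138 \right)} + h{\left(-61 \right)}} = \sqrt{0 + \left(981 + \left(-61\right)^{2} - -7198 + \left(-61\right)^{2} \sqrt{- 61 \left(1 - 61\right)} - - 6649 \sqrt{- 61 \left(1 - 61\right)}\right)} = \sqrt{0 + \left(981 + 3721 + 7198 + 3721 \sqrt{\left(-61\right) \left(-60\right)} - - 6649 \sqrt{\left(-61\right) \left(-60\right)}\right)} = \sqrt{0 + \left(981 + 3721 + 7198 + 3721 \sqrt{3660} - - 6649 \sqrt{3660}\right)} = \sqrt{0 + \left(981 + 3721 + 7198 + 3721 \cdot 2 \sqrt{915} - - 6649 \cdot 2 \sqrt{915}\right)} = \sqrt{0 + \left(981 + 3721 + 7198 + 7442 \sqrt{915} + 13298 \sqrt{915}\right)} = \sqrt{0 + \left(11900 + 20740 \sqrt{915}\right)} = \sqrt{11900 + 20740 \sqrt{915}}$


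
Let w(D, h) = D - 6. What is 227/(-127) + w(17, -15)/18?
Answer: -2689/2286 ≈ -1.1763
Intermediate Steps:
w(D, h) = -6 + D
227/(-127) + w(17, -15)/18 = 227/(-127) + (-6 + 17)/18 = 227*(-1/127) + 11*(1/18) = -227/127 + 11/18 = -2689/2286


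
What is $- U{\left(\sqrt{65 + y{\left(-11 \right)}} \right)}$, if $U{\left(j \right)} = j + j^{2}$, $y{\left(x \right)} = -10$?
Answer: $-55 - \sqrt{55} \approx -62.416$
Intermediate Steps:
$- U{\left(\sqrt{65 + y{\left(-11 \right)}} \right)} = - \sqrt{65 - 10} \left(1 + \sqrt{65 - 10}\right) = - \sqrt{55} \left(1 + \sqrt{55}\right)$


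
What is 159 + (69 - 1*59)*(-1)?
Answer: 149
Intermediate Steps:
159 + (69 - 1*59)*(-1) = 159 + (69 - 59)*(-1) = 159 + 10*(-1) = 159 - 10 = 149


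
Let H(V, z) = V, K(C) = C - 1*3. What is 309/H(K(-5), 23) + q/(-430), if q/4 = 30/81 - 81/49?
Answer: -87866353/2275560 ≈ -38.613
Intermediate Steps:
K(C) = -3 + C (K(C) = C - 3 = -3 + C)
q = -6788/1323 (q = 4*(30/81 - 81/49) = 4*(30*(1/81) - 81*1/49) = 4*(10/27 - 81/49) = 4*(-1697/1323) = -6788/1323 ≈ -5.1308)
309/H(K(-5), 23) + q/(-430) = 309/(-3 - 5) - 6788/1323/(-430) = 309/(-8) - 6788/1323*(-1/430) = 309*(-⅛) + 3394/284445 = -309/8 + 3394/284445 = -87866353/2275560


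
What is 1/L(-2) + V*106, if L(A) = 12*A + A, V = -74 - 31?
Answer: -289381/26 ≈ -11130.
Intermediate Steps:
V = -105
L(A) = 13*A
1/L(-2) + V*106 = 1/(13*(-2)) - 105*106 = 1/(-26) - 11130 = -1/26 - 11130 = -289381/26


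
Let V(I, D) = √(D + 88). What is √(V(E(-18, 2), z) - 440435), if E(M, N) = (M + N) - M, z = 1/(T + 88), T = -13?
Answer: √(-99097875 + 15*√19803)/15 ≈ 663.65*I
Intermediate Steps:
z = 1/75 (z = 1/(-13 + 88) = 1/75 ≈ 0.013333)
E(M, N) = N
V(I, D) = √(88 + D)
√(V(E(-18, 2), z) - 440435) = √(√(88 + 1/75) - 440435) = √(√(6601/75) - 440435) = √(√19803/15 - 440435) = √(-440435 + √19803/15)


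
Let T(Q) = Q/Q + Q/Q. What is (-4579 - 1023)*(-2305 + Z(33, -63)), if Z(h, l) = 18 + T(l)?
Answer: 12800570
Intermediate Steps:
T(Q) = 2 (T(Q) = 1 + 1 = 2)
Z(h, l) = 20 (Z(h, l) = 18 + 2 = 20)
(-4579 - 1023)*(-2305 + Z(33, -63)) = (-4579 - 1023)*(-2305 + 20) = -5602*(-2285) = 12800570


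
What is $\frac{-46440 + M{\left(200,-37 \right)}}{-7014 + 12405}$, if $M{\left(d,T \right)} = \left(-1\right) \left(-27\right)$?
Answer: $- \frac{5157}{599} \approx -8.6093$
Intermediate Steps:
$M{\left(d,T \right)} = 27$
$\frac{-46440 + M{\left(200,-37 \right)}}{-7014 + 12405} = \frac{-46440 + 27}{-7014 + 12405} = - \frac{46413}{5391} = \left(-46413\right) \frac{1}{5391} = - \frac{5157}{599}$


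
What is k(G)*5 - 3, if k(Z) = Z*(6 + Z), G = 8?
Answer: 557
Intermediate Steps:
k(G)*5 - 3 = (8*(6 + 8))*5 - 3 = (8*14)*5 - 3 = 112*5 - 3 = 560 - 3 = 557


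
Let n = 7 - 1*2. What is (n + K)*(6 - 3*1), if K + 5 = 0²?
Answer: 0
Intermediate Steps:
K = -5 (K = -5 + 0² = -5 + 0 = -5)
n = 5 (n = 7 - 2 = 5)
(n + K)*(6 - 3*1) = (5 - 5)*(6 - 3*1) = 0*(6 - 3) = 0*3 = 0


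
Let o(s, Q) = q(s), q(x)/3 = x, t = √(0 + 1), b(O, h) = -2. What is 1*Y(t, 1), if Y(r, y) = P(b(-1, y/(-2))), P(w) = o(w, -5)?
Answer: -6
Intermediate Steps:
t = 1 (t = √1 = 1)
q(x) = 3*x
o(s, Q) = 3*s
P(w) = 3*w
Y(r, y) = -6 (Y(r, y) = 3*(-2) = -6)
1*Y(t, 1) = 1*(-6) = -6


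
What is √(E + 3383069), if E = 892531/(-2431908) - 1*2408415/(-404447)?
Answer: √90913126140688568667663163237/163929649146 ≈ 1839.3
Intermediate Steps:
E = 5496062220463/983577894876 (E = 892531*(-1/2431908) - 2408415*(-1/404447) = -892531/2431908 + 2408415/404447 = 5496062220463/983577894876 ≈ 5.5878)
√(E + 3383069) = √(5496062220463/983577894876 + 3383069) = √(3327517381302474907/983577894876) = √90913126140688568667663163237/163929649146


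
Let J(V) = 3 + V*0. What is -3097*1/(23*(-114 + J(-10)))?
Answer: 3097/2553 ≈ 1.2131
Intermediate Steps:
J(V) = 3 (J(V) = 3 + 0 = 3)
-3097*1/(23*(-114 + J(-10))) = -3097*1/(23*(-114 + 3)) = -3097/((-111*23)) = -3097/(-2553) = -3097*(-1/2553) = 3097/2553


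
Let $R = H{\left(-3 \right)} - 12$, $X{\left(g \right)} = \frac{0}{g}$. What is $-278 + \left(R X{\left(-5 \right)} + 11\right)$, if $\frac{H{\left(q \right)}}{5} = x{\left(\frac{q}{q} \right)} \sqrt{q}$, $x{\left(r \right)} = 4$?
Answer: $-267$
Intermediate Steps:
$X{\left(g \right)} = 0$
$H{\left(q \right)} = 20 \sqrt{q}$ ($H{\left(q \right)} = 5 \cdot 4 \sqrt{q} = 20 \sqrt{q}$)
$R = -12 + 20 i \sqrt{3}$ ($R = 20 \sqrt{-3} - 12 = 20 i \sqrt{3} - 12 = -12 + 20 i \sqrt{3} \approx -12.0 + 34.641 i$)
$-278 + \left(R X{\left(-5 \right)} + 11\right) = -278 + \left(\left(-12 + 20 i \sqrt{3}\right) 0 + 11\right) = -278 + \left(0 + 11\right) = -278 + 11 = -267$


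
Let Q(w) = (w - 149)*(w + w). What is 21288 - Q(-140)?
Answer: -59632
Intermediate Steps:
Q(w) = 2*w*(-149 + w) (Q(w) = (-149 + w)*(2*w) = 2*w*(-149 + w))
21288 - Q(-140) = 21288 - 2*(-140)*(-149 - 140) = 21288 - 2*(-140)*(-289) = 21288 - 1*80920 = 21288 - 80920 = -59632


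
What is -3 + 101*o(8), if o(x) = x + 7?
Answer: 1512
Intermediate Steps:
o(x) = 7 + x
-3 + 101*o(8) = -3 + 101*(7 + 8) = -3 + 101*15 = -3 + 1515 = 1512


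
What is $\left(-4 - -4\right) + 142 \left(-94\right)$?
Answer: $-13348$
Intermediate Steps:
$\left(-4 - -4\right) + 142 \left(-94\right) = \left(-4 + 4\right) - 13348 = 0 - 13348 = -13348$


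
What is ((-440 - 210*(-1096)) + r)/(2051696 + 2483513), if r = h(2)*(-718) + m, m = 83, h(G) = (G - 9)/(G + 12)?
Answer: 230162/4535209 ≈ 0.050750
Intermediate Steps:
h(G) = (-9 + G)/(12 + G)
r = 442 (r = ((-9 + 2)/(12 + 2))*(-718) + 83 = (-7/14)*(-718) + 83 = ((1/14)*(-7))*(-718) + 83 = -½*(-718) + 83 = 359 + 83 = 442)
((-440 - 210*(-1096)) + r)/(2051696 + 2483513) = ((-440 - 210*(-1096)) + 442)/(2051696 + 2483513) = ((-440 + 230160) + 442)/4535209 = (229720 + 442)*(1/4535209) = 230162*(1/4535209) = 230162/4535209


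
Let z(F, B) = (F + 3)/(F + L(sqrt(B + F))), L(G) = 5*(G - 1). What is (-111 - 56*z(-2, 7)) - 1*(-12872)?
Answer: 242361/19 - 70*sqrt(5)/19 ≈ 12748.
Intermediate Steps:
L(G) = -5 + 5*G (L(G) = 5*(-1 + G) = -5 + 5*G)
z(F, B) = (3 + F)/(-5 + F + 5*sqrt(B + F)) (z(F, B) = (F + 3)/(F + (-5 + 5*sqrt(B + F))) = (3 + F)/(-5 + F + 5*sqrt(B + F)))
(-111 - 56*z(-2, 7)) - 1*(-12872) = (-111 - 56*(3 - 2)/(-5 - 2 + 5*sqrt(7 - 2))) - 1*(-12872) = (-111 - 56/(-5 - 2 + 5*sqrt(5))) + 12872 = (-111 - 56/(-7 + 5*sqrt(5))) + 12872 = 12761 - 56/(-7 + 5*sqrt(5))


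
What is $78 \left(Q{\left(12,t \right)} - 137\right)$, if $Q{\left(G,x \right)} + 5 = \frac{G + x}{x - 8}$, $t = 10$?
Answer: $-10218$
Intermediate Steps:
$Q{\left(G,x \right)} = -5 + \frac{G + x}{-8 + x}$ ($Q{\left(G,x \right)} = -5 + \frac{G + x}{x - 8} = -5 + \frac{G + x}{-8 + x}$)
$78 \left(Q{\left(12,t \right)} - 137\right) = 78 \left(\frac{40 + 12 - 40}{-8 + 10} - 137\right) = 78 \left(\frac{40 + 12 - 40}{2} - 137\right) = 78 \left(\frac{1}{2} \cdot 12 - 137\right) = 78 \left(6 - 137\right) = 78 \left(-131\right) = -10218$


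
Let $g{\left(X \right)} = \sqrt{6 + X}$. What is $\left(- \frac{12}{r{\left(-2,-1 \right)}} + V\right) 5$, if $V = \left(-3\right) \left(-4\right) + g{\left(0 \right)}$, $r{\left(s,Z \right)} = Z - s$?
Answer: $5 \sqrt{6} \approx 12.247$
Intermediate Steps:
$V = 12 + \sqrt{6}$ ($V = \left(-3\right) \left(-4\right) + \sqrt{6 + 0} = 12 + \sqrt{6} \approx 14.449$)
$\left(- \frac{12}{r{\left(-2,-1 \right)}} + V\right) 5 = \left(- \frac{12}{-1 - -2} + \left(12 + \sqrt{6}\right)\right) 5 = \left(- \frac{12}{-1 + 2} + \left(12 + \sqrt{6}\right)\right) 5 = \left(- \frac{12}{1} + \left(12 + \sqrt{6}\right)\right) 5 = \left(\left(-12\right) 1 + \left(12 + \sqrt{6}\right)\right) 5 = \left(-12 + \left(12 + \sqrt{6}\right)\right) 5 = \sqrt{6} \cdot 5 = 5 \sqrt{6}$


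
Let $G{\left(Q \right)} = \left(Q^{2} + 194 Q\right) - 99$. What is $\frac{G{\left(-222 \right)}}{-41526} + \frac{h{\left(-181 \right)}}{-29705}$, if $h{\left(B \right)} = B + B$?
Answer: $- \frac{55557691}{411176610} \approx -0.13512$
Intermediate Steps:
$h{\left(B \right)} = 2 B$
$G{\left(Q \right)} = -99 + Q^{2} + 194 Q$
$\frac{G{\left(-222 \right)}}{-41526} + \frac{h{\left(-181 \right)}}{-29705} = \frac{-99 + \left(-222\right)^{2} + 194 \left(-222\right)}{-41526} + \frac{2 \left(-181\right)}{-29705} = \left(-99 + 49284 - 43068\right) \left(- \frac{1}{41526}\right) - - \frac{362}{29705} = 6117 \left(- \frac{1}{41526}\right) + \frac{362}{29705} = - \frac{2039}{13842} + \frac{362}{29705} = - \frac{55557691}{411176610}$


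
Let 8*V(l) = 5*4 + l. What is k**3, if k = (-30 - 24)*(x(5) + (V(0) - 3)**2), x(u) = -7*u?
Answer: 52861038777/8 ≈ 6.6076e+9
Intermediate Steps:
V(l) = 5/2 + l/8 (V(l) = (5*4 + l)/8 = (20 + l)/8 = 5/2 + l/8)
k = 3753/2 (k = (-30 - 24)*(-7*5 + ((5/2 + (1/8)*0) - 3)**2) = -54*(-35 + ((5/2 + 0) - 3)**2) = -54*(-35 + (5/2 - 3)**2) = -54*(-35 + (-1/2)**2) = -54*(-35 + 1/4) = -54*(-139/4) = 3753/2 ≈ 1876.5)
k**3 = (3753/2)**3 = 52861038777/8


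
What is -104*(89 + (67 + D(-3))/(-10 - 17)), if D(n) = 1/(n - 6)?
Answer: -2186600/243 ≈ -8998.4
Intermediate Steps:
D(n) = 1/(-6 + n)
-104*(89 + (67 + D(-3))/(-10 - 17)) = -104*(89 + (67 + 1/(-6 - 3))/(-10 - 17)) = -104*(89 + (67 + 1/(-9))/(-27)) = -104*(89 + (67 - ⅑)*(-1/27)) = -104*(89 + (602/9)*(-1/27)) = -104*(89 - 602/243) = -104*21025/243 = -2186600/243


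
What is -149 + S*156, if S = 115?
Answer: 17791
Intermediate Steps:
-149 + S*156 = -149 + 115*156 = -149 + 17940 = 17791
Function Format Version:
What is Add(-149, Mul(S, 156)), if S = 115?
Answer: 17791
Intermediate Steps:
Add(-149, Mul(S, 156)) = Add(-149, Mul(115, 156)) = Add(-149, 17940) = 17791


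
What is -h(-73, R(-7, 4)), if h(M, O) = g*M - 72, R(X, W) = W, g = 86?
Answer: 6350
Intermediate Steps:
h(M, O) = -72 + 86*M (h(M, O) = 86*M - 72 = -72 + 86*M)
-h(-73, R(-7, 4)) = -(-72 + 86*(-73)) = -(-72 - 6278) = -1*(-6350) = 6350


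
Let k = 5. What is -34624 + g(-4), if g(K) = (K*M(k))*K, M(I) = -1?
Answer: -34640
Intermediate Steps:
g(K) = -K² (g(K) = (K*(-1))*K = (-K)*K = -K²)
-34624 + g(-4) = -34624 - 1*(-4)² = -34624 - 1*16 = -34624 - 16 = -34640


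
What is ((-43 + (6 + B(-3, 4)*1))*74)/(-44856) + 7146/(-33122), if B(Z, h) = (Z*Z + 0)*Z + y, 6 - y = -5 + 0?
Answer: -47659123/371430108 ≈ -0.12831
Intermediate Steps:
y = 11 (y = 6 - (-5 + 0) = 6 - 1*(-5) = 6 + 5 = 11)
B(Z, h) = 11 + Z³ (B(Z, h) = (Z*Z + 0)*Z + 11 = (Z² + 0)*Z + 11 = Z²*Z + 11 = Z³ + 11 = 11 + Z³)
((-43 + (6 + B(-3, 4)*1))*74)/(-44856) + 7146/(-33122) = ((-43 + (6 + (11 + (-3)³)*1))*74)/(-44856) + 7146/(-33122) = ((-43 + (6 + (11 - 27)*1))*74)*(-1/44856) + 7146*(-1/33122) = ((-43 + (6 - 16*1))*74)*(-1/44856) - 3573/16561 = ((-43 + (6 - 16))*74)*(-1/44856) - 3573/16561 = ((-43 - 10)*74)*(-1/44856) - 3573/16561 = -53*74*(-1/44856) - 3573/16561 = -3922*(-1/44856) - 3573/16561 = 1961/22428 - 3573/16561 = -47659123/371430108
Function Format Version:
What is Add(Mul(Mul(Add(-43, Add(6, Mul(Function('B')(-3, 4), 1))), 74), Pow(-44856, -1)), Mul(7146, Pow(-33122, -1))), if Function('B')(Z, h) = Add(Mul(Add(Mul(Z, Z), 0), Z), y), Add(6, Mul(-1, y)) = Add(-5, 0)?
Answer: Rational(-47659123, 371430108) ≈ -0.12831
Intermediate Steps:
y = 11 (y = Add(6, Mul(-1, Add(-5, 0))) = Add(6, Mul(-1, -5)) = Add(6, 5) = 11)
Function('B')(Z, h) = Add(11, Pow(Z, 3)) (Function('B')(Z, h) = Add(Mul(Add(Mul(Z, Z), 0), Z), 11) = Add(Mul(Add(Pow(Z, 2), 0), Z), 11) = Add(Mul(Pow(Z, 2), Z), 11) = Add(Pow(Z, 3), 11) = Add(11, Pow(Z, 3)))
Add(Mul(Mul(Add(-43, Add(6, Mul(Function('B')(-3, 4), 1))), 74), Pow(-44856, -1)), Mul(7146, Pow(-33122, -1))) = Add(Mul(Mul(Add(-43, Add(6, Mul(Add(11, Pow(-3, 3)), 1))), 74), Pow(-44856, -1)), Mul(7146, Pow(-33122, -1))) = Add(Mul(Mul(Add(-43, Add(6, Mul(Add(11, -27), 1))), 74), Rational(-1, 44856)), Mul(7146, Rational(-1, 33122))) = Add(Mul(Mul(Add(-43, Add(6, Mul(-16, 1))), 74), Rational(-1, 44856)), Rational(-3573, 16561)) = Add(Mul(Mul(Add(-43, Add(6, -16)), 74), Rational(-1, 44856)), Rational(-3573, 16561)) = Add(Mul(Mul(Add(-43, -10), 74), Rational(-1, 44856)), Rational(-3573, 16561)) = Add(Mul(Mul(-53, 74), Rational(-1, 44856)), Rational(-3573, 16561)) = Add(Mul(-3922, Rational(-1, 44856)), Rational(-3573, 16561)) = Add(Rational(1961, 22428), Rational(-3573, 16561)) = Rational(-47659123, 371430108)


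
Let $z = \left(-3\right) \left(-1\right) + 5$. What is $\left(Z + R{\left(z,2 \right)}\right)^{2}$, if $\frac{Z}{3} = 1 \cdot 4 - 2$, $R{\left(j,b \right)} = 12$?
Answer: $324$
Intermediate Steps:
$z = 8$ ($z = 3 + 5 = 8$)
$Z = 6$ ($Z = 3 \left(1 \cdot 4 - 2\right) = 3 \left(4 - 2\right) = 3 \cdot 2 = 6$)
$\left(Z + R{\left(z,2 \right)}\right)^{2} = \left(6 + 12\right)^{2} = 18^{2} = 324$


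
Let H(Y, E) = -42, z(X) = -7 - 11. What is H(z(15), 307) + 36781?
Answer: 36739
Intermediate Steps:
z(X) = -18
H(z(15), 307) + 36781 = -42 + 36781 = 36739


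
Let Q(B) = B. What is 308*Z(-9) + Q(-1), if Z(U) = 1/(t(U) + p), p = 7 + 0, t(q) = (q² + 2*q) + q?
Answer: 247/61 ≈ 4.0492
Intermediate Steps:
t(q) = q² + 3*q
p = 7
Z(U) = 1/(7 + U*(3 + U)) (Z(U) = 1/(U*(3 + U) + 7) = 1/(7 + U*(3 + U)))
308*Z(-9) + Q(-1) = 308/(7 - 9*(3 - 9)) - 1 = 308/(7 - 9*(-6)) - 1 = 308/(7 + 54) - 1 = 308/61 - 1 = 247/61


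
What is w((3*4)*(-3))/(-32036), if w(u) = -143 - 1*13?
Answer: 39/8009 ≈ 0.0048695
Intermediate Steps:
w(u) = -156 (w(u) = -143 - 13 = -156)
w((3*4)*(-3))/(-32036) = -156/(-32036) = -156*(-1/32036) = 39/8009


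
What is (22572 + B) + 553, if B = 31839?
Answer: 54964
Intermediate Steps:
(22572 + B) + 553 = (22572 + 31839) + 553 = 54411 + 553 = 54964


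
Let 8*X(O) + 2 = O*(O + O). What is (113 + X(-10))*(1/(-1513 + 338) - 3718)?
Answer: -2407126701/4700 ≈ -5.1215e+5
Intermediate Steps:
X(O) = -¼ + O²/4 (X(O) = -¼ + (O*(O + O))/8 = -¼ + (O*(2*O))/8 = -¼ + (2*O²)/8 = -¼ + O²/4)
(113 + X(-10))*(1/(-1513 + 338) - 3718) = (113 + (-¼ + (¼)*(-10)²))*(1/(-1513 + 338) - 3718) = (113 + (-¼ + (¼)*100))*(1/(-1175) - 3718) = (113 + (-¼ + 25))*(-1/1175 - 3718) = (113 + 99/4)*(-4368651/1175) = (551/4)*(-4368651/1175) = -2407126701/4700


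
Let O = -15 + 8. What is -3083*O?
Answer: 21581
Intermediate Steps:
O = -7
-3083*O = -3083*(-7) = 21581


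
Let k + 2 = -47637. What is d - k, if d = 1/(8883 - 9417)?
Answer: 25439225/534 ≈ 47639.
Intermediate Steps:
k = -47639 (k = -2 - 47637 = -47639)
d = -1/534 (d = 1/(-534) = -1/534 ≈ -0.0018727)
d - k = -1/534 - 1*(-47639) = -1/534 + 47639 = 25439225/534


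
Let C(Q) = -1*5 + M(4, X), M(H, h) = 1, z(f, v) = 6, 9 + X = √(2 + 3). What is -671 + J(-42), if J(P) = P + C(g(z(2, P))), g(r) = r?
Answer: -717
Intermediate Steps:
X = -9 + √5 (X = -9 + √(2 + 3) = -9 + √5 ≈ -6.7639)
C(Q) = -4 (C(Q) = -1*5 + 1 = -5 + 1 = -4)
J(P) = -4 + P (J(P) = P - 4 = -4 + P)
-671 + J(-42) = -671 + (-4 - 42) = -671 - 46 = -717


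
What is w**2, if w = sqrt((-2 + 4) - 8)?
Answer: -6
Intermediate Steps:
w = I*sqrt(6) (w = sqrt(2 - 8) = sqrt(-6) = I*sqrt(6) ≈ 2.4495*I)
w**2 = (I*sqrt(6))**2 = -6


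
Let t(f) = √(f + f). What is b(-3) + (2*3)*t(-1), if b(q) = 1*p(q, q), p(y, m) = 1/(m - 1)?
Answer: -¼ + 6*I*√2 ≈ -0.25 + 8.4853*I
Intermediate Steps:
p(y, m) = 1/(-1 + m)
b(q) = 1/(-1 + q)
t(f) = √2*√f (t(f) = √(2*f) = √2*√f)
b(-3) + (2*3)*t(-1) = 1/(-1 - 3) + (2*3)*(√2*√(-1)) = 1/(-4) + 6*(√2*I) = -¼ + 6*(I*√2) = -¼ + 6*I*√2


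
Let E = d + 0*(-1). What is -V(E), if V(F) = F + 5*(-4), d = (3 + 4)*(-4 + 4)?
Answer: 20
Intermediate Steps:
d = 0 (d = 7*0 = 0)
E = 0 (E = 0 + 0*(-1) = 0 + 0 = 0)
V(F) = -20 + F (V(F) = F - 20 = -20 + F)
-V(E) = -(-20 + 0) = -1*(-20) = 20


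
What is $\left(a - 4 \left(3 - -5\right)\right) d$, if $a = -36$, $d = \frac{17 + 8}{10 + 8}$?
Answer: $- \frac{850}{9} \approx -94.444$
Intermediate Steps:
$d = \frac{25}{18} \approx 1.3889$
$\left(a - 4 \left(3 - -5\right)\right) d = \left(-36 - 4 \left(3 - -5\right)\right) \frac{25}{18} = \left(-36 - 4 \left(3 + 5\right)\right) \frac{25}{18} = \left(-36 - 32\right) \frac{25}{18} = \left(-68\right) \frac{25}{18} = - \frac{850}{9}$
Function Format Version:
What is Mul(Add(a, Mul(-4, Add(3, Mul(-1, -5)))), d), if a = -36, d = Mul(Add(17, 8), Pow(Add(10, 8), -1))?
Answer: Rational(-850, 9) ≈ -94.444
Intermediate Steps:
d = Rational(25, 18) (d = Mul(25, Pow(18, -1)) = Mul(25, Rational(1, 18)) = Rational(25, 18) ≈ 1.3889)
Mul(Add(a, Mul(-4, Add(3, Mul(-1, -5)))), d) = Mul(Add(-36, Mul(-4, Add(3, Mul(-1, -5)))), Rational(25, 18)) = Mul(Add(-36, Mul(-4, Add(3, 5))), Rational(25, 18)) = Mul(Add(-36, Mul(-4, 8)), Rational(25, 18)) = Mul(Add(-36, -32), Rational(25, 18)) = Mul(-68, Rational(25, 18)) = Rational(-850, 9)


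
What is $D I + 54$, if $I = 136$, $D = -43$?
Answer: $-5794$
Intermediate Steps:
$D I + 54 = \left(-43\right) 136 + 54 = -5848 + 54 = -5794$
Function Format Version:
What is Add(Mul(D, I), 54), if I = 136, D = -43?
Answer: -5794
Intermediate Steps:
Add(Mul(D, I), 54) = Add(Mul(-43, 136), 54) = Add(-5848, 54) = -5794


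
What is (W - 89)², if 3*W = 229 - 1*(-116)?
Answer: 676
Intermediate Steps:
W = 115 (W = (229 - 1*(-116))/3 = (229 + 116)/3 = (⅓)*345 = 115)
(W - 89)² = (115 - 89)² = 26² = 676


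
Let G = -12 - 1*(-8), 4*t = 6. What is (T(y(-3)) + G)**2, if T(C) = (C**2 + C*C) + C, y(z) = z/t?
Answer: 4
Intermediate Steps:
t = 3/2 (t = (1/4)*6 = 3/2 ≈ 1.5000)
G = -4 (G = -12 + 8 = -4)
y(z) = 2*z/3 (y(z) = z/(3/2) = z*(2/3) = 2*z/3)
T(C) = C + 2*C**2 (T(C) = (C**2 + C**2) + C = 2*C**2 + C = C + 2*C**2)
(T(y(-3)) + G)**2 = (((2/3)*(-3))*(1 + 2*((2/3)*(-3))) - 4)**2 = (-2*(1 + 2*(-2)) - 4)**2 = (-2*(1 - 4) - 4)**2 = (-2*(-3) - 4)**2 = (6 - 4)**2 = 2**2 = 4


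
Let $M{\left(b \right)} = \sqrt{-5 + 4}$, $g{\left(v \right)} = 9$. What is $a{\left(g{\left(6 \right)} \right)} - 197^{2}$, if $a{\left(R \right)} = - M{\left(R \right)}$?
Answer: $-38809 - i \approx -38809.0 - 1.0 i$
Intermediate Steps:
$M{\left(b \right)} = i$ ($M{\left(b \right)} = \sqrt{-1} = i$)
$a{\left(R \right)} = - i$
$a{\left(g{\left(6 \right)} \right)} - 197^{2} = - i - 197^{2} = - i - 38809 = -38809 - i$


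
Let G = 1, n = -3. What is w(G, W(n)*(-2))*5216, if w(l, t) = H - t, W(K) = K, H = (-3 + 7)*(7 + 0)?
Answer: 114752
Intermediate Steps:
H = 28 (H = 4*7 = 28)
w(l, t) = 28 - t
w(G, W(n)*(-2))*5216 = (28 - (-3)*(-2))*5216 = (28 - 1*6)*5216 = (28 - 6)*5216 = 22*5216 = 114752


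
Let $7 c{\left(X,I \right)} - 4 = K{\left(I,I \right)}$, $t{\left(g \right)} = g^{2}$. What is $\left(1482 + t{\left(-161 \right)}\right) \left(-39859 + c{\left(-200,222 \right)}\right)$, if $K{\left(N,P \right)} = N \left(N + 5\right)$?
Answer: $- \frac{6264736845}{7} \approx -8.9496 \cdot 10^{8}$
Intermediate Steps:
$K{\left(N,P \right)} = N \left(5 + N\right)$
$c{\left(X,I \right)} = \frac{4}{7} + \frac{I \left(5 + I\right)}{7}$
$\left(1482 + t{\left(-161 \right)}\right) \left(-39859 + c{\left(-200,222 \right)}\right) = \left(1482 + \left(-161\right)^{2}\right) \left(-39859 + \left(\frac{4}{7} + \frac{1}{7} \cdot 222 \left(5 + 222\right)\right)\right) = \left(1482 + 25921\right) \left(-39859 + \left(\frac{4}{7} + \frac{1}{7} \cdot 222 \cdot 227\right)\right) = 27403 \left(-39859 + \left(\frac{4}{7} + \frac{50394}{7}\right)\right) = 27403 \left(-39859 + \frac{50398}{7}\right) = 27403 \left(- \frac{228615}{7}\right) = - \frac{6264736845}{7}$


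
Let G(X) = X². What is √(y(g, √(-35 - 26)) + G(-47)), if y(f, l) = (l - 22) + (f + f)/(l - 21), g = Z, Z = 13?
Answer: √2*√((22981 - 1083*I*√61)/(21 - I*√61)) ≈ 46.754 + 0.079199*I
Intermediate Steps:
g = 13
y(f, l) = -22 + l + 2*f/(-21 + l) (y(f, l) = (-22 + l) + (2*f)/(-21 + l) = (-22 + l) + 2*f/(-21 + l) = -22 + l + 2*f/(-21 + l))
√(y(g, √(-35 - 26)) + G(-47)) = √((462 + (√(-35 - 26))² - 43*√(-35 - 26) + 2*13)/(-21 + √(-35 - 26)) + (-47)²) = √((462 + (√(-61))² - 43*I*√61 + 26)/(-21 + √(-61)) + 2209) = √((462 + (I*√61)² - 43*I*√61 + 26)/(-21 + I*√61) + 2209) = √((462 - 61 - 43*I*√61 + 26)/(-21 + I*√61) + 2209) = √((427 - 43*I*√61)/(-21 + I*√61) + 2209) = √(2209 + (427 - 43*I*√61)/(-21 + I*√61))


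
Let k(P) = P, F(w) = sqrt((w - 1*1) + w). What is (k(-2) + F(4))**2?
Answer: (2 - sqrt(7))**2 ≈ 0.41699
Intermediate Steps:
F(w) = sqrt(-1 + 2*w) (F(w) = sqrt((w - 1) + w) = sqrt((-1 + w) + w) = sqrt(-1 + 2*w))
(k(-2) + F(4))**2 = (-2 + sqrt(-1 + 2*4))**2 = (-2 + sqrt(-1 + 8))**2 = (-2 + sqrt(7))**2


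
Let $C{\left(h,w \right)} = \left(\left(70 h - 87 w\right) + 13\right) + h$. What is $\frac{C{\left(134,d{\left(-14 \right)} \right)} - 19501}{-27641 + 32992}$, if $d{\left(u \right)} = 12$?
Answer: $- \frac{11018}{5351} \approx -2.0591$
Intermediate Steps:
$C{\left(h,w \right)} = 13 - 87 w + 71 h$ ($C{\left(h,w \right)} = \left(\left(- 87 w + 70 h\right) + 13\right) + h = \left(13 - 87 w + 70 h\right) + h = 13 - 87 w + 71 h$)
$\frac{C{\left(134,d{\left(-14 \right)} \right)} - 19501}{-27641 + 32992} = \frac{\left(13 - 1044 + 71 \cdot 134\right) - 19501}{-27641 + 32992} = \frac{\left(13 - 1044 + 9514\right) - 19501}{5351} = \left(8483 - 19501\right) \frac{1}{5351} = \left(-11018\right) \frac{1}{5351} = - \frac{11018}{5351}$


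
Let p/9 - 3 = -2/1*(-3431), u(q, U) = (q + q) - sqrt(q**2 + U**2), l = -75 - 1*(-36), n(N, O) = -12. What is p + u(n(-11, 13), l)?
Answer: 61761 - 3*sqrt(185) ≈ 61720.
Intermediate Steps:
l = -39 (l = -75 + 36 = -39)
u(q, U) = -sqrt(U**2 + q**2) + 2*q (u(q, U) = 2*q - sqrt(U**2 + q**2) = -sqrt(U**2 + q**2) + 2*q)
p = 61785 (p = 27 + 9*(-2/1*(-3431)) = 27 + 9*(-2*1*(-3431)) = 27 + 9*(-2*(-3431)) = 27 + 9*6862 = 27 + 61758 = 61785)
p + u(n(-11, 13), l) = 61785 + (-sqrt((-39)**2 + (-12)**2) + 2*(-12)) = 61785 + (-sqrt(1521 + 144) - 24) = 61785 + (-sqrt(1665) - 24) = 61785 + (-3*sqrt(185) - 24) = 61785 + (-24 - 3*sqrt(185)) = 61761 - 3*sqrt(185)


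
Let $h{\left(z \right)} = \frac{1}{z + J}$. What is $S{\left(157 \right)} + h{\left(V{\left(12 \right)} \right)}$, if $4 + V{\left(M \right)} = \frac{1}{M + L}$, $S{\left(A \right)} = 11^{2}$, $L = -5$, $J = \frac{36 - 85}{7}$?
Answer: $\frac{9189}{76} \approx 120.91$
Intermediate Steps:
$J = -7$ ($J = \left(-49\right) \frac{1}{7} = -7$)
$S{\left(A \right)} = 121$
$V{\left(M \right)} = -4 + \frac{1}{-5 + M}$ ($V{\left(M \right)} = -4 + \frac{1}{M - 5} = -4 + \frac{1}{-5 + M}$)
$h{\left(z \right)} = \frac{1}{-7 + z}$ ($h{\left(z \right)} = \frac{1}{z - 7} = \frac{1}{-7 + z}$)
$S{\left(157 \right)} + h{\left(V{\left(12 \right)} \right)} = 121 + \frac{1}{-7 + \frac{21 - 48}{-5 + 12}} = 121 + \frac{1}{-7 + \frac{21 - 48}{7}} = 121 + \frac{1}{-7 + \frac{1}{7} \left(-27\right)} = 121 + \frac{1}{-7 - \frac{27}{7}} = 121 + \frac{1}{- \frac{76}{7}} = 121 - \frac{7}{76} = \frac{9189}{76}$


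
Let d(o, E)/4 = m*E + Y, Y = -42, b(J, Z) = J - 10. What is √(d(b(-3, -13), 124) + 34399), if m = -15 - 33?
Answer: √10423 ≈ 102.09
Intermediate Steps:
b(J, Z) = -10 + J
m = -48
d(o, E) = -168 - 192*E (d(o, E) = 4*(-48*E - 42) = 4*(-42 - 48*E) = -168 - 192*E)
√(d(b(-3, -13), 124) + 34399) = √((-168 - 192*124) + 34399) = √((-168 - 23808) + 34399) = √(-23976 + 34399) = √10423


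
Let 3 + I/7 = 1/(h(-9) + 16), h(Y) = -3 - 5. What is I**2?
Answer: 25921/64 ≈ 405.02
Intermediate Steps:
h(Y) = -8
I = -161/8 (I = -21 + 7/(-8 + 16) = -21 + 7/8 = -161/8 ≈ -20.125)
I**2 = (-161/8)**2 = 25921/64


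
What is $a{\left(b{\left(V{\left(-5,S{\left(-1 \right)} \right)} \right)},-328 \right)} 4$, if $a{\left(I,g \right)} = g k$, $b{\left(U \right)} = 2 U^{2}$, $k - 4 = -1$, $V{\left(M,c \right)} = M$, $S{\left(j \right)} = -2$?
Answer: $-3936$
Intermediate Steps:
$k = 3$ ($k = 4 - 1 = 3$)
$a{\left(I,g \right)} = 3 g$ ($a{\left(I,g \right)} = g 3 = 3 g$)
$a{\left(b{\left(V{\left(-5,S{\left(-1 \right)} \right)} \right)},-328 \right)} 4 = 3 \left(-328\right) 4 = \left(-984\right) 4 = -3936$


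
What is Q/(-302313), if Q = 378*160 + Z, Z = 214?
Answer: -60694/302313 ≈ -0.20077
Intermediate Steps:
Q = 60694 (Q = 378*160 + 214 = 60480 + 214 = 60694)
Q/(-302313) = 60694/(-302313) = 60694*(-1/302313) = -60694/302313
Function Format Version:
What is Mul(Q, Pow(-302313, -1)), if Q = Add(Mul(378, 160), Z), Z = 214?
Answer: Rational(-60694, 302313) ≈ -0.20077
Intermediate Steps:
Q = 60694 (Q = Add(Mul(378, 160), 214) = Add(60480, 214) = 60694)
Mul(Q, Pow(-302313, -1)) = Mul(60694, Pow(-302313, -1)) = Mul(60694, Rational(-1, 302313)) = Rational(-60694, 302313)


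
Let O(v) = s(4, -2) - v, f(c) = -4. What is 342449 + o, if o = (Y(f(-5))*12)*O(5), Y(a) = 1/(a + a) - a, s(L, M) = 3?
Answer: 342356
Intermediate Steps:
Y(a) = 1/(2*a) - a
O(v) = 3 - v
o = -93 (o = (((1/2)/(-4) - 1*(-4))*12)*(3 - 1*5) = (((1/2)*(-1/4) + 4)*12)*(3 - 5) = ((-1/8 + 4)*12)*(-2) = ((31/8)*12)*(-2) = (93/2)*(-2) = -93)
342449 + o = 342449 - 93 = 342356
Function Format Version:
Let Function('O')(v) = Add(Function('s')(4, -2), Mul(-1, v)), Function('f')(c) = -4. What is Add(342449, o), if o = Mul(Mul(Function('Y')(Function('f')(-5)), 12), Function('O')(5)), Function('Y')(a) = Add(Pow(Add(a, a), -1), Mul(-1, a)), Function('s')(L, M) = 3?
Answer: 342356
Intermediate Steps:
Function('Y')(a) = Add(Mul(Rational(1, 2), Pow(a, -1)), Mul(-1, a)) (Function('Y')(a) = Add(Pow(Mul(2, a), -1), Mul(-1, a)) = Add(Mul(Rational(1, 2), Pow(a, -1)), Mul(-1, a)))
Function('O')(v) = Add(3, Mul(-1, v))
o = -93 (o = Mul(Mul(Add(Mul(Rational(1, 2), Pow(-4, -1)), Mul(-1, -4)), 12), Add(3, Mul(-1, 5))) = Mul(Mul(Add(Mul(Rational(1, 2), Rational(-1, 4)), 4), 12), Add(3, -5)) = Mul(Mul(Add(Rational(-1, 8), 4), 12), -2) = Mul(Mul(Rational(31, 8), 12), -2) = Mul(Rational(93, 2), -2) = -93)
Add(342449, o) = Add(342449, -93) = 342356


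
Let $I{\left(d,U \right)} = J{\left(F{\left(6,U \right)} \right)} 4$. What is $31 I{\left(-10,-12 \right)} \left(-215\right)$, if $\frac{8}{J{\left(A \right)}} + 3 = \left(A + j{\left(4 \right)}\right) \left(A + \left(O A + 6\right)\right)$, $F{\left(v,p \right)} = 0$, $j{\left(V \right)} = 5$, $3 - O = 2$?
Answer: $- \frac{213280}{27} \approx -7899.3$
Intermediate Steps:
$O = 1$ ($O = 3 - 2 = 1$)
$J{\left(A \right)} = \frac{8}{-3 + \left(5 + A\right) \left(6 + 2 A\right)}$ ($J{\left(A \right)} = \frac{8}{-3 + \left(A + 5\right) \left(A + \left(1 A + 6\right)\right)} = \frac{8}{-3 + \left(5 + A\right) \left(A + \left(A + 6\right)\right)} = \frac{8}{-3 + \left(5 + A\right) \left(A + \left(6 + A\right)\right)} = \frac{8}{-3 + \left(5 + A\right) \left(6 + 2 A\right)}$)
$I{\left(d,U \right)} = \frac{32}{27}$ ($I{\left(d,U \right)} = \frac{8}{27 + 2 \cdot 0^{2} + 16 \cdot 0} \cdot 4 = \frac{8}{27 + 2 \cdot 0 + 0} \cdot 4 = \frac{8}{27 + 0 + 0} \cdot 4 = \frac{8}{27} \cdot 4 = \frac{32}{27}$)
$31 I{\left(-10,-12 \right)} \left(-215\right) = 31 \cdot \frac{32}{27} \left(-215\right) = \frac{992}{27} \left(-215\right) = - \frac{213280}{27}$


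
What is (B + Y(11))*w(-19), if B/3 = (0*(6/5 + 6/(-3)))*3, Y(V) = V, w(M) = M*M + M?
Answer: 3762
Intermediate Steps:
w(M) = M + M² (w(M) = M² + M = M + M²)
B = 0 (B = 3*((0*(6/5 + 6/(-3)))*3) = 3*((0*(6*(⅕) + 6*(-⅓)))*3) = 3*((0*(6/5 - 2))*3) = 3*((0*(-⅘))*3) = 3*(0*3) = 3*0 = 0)
(B + Y(11))*w(-19) = (0 + 11)*(-19*(1 - 19)) = 11*(-19*(-18)) = 11*342 = 3762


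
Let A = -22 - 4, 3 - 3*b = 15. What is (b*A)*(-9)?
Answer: -936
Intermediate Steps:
b = -4 (b = 1 - ⅓*15 = 1 - 5 = -4)
A = -26
(b*A)*(-9) = -4*(-26)*(-9) = 104*(-9) = -936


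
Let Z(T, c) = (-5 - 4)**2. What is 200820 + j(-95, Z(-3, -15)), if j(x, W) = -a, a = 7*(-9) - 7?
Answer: 200890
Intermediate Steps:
a = -70 (a = -63 - 7 = -70)
Z(T, c) = 81 (Z(T, c) = (-9)**2 = 81)
j(x, W) = 70 (j(x, W) = -1*(-70) = 70)
200820 + j(-95, Z(-3, -15)) = 200820 + 70 = 200890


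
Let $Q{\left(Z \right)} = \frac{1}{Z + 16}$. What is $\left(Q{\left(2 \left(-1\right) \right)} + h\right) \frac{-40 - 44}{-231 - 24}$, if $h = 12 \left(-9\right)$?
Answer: $- \frac{3022}{85} \approx -35.553$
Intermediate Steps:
$h = -108$
$Q{\left(Z \right)} = \frac{1}{16 + Z}$
$\left(Q{\left(2 \left(-1\right) \right)} + h\right) \frac{-40 - 44}{-231 - 24} = \left(\frac{1}{16 + 2 \left(-1\right)} - 108\right) \frac{-40 - 44}{-231 - 24} = \left(\frac{1}{16 - 2} - 108\right) \left(- \frac{84}{-255}\right) = \left(\frac{1}{14} - 108\right) \left(\left(-84\right) \left(- \frac{1}{255}\right)\right) = \left(\frac{1}{14} - 108\right) \frac{28}{85} = \left(- \frac{1511}{14}\right) \frac{28}{85} = - \frac{3022}{85}$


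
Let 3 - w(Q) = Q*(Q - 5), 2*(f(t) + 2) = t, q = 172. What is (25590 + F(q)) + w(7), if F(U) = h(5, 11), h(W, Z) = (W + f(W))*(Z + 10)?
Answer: 51389/2 ≈ 25695.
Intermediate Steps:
f(t) = -2 + t/2
h(W, Z) = (-2 + 3*W/2)*(10 + Z) (h(W, Z) = (W + (-2 + W/2))*(Z + 10) = (-2 + 3*W/2)*(10 + Z))
F(U) = 231/2 (F(U) = -20 - 2*11 + 15*5 + (3/2)*5*11 = -20 - 22 + 75 + 165/2 = 231/2)
w(Q) = 3 - Q*(-5 + Q) (w(Q) = 3 - Q*(Q - 5) = 3 - Q*(-5 + Q))
(25590 + F(q)) + w(7) = (25590 + 231/2) + (3 - 1*7² + 5*7) = 51411/2 + (3 - 1*49 + 35) = 51411/2 + (3 - 49 + 35) = 51411/2 - 11 = 51389/2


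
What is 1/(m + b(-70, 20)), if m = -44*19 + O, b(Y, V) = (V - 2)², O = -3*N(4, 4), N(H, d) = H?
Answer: -1/524 ≈ -0.0019084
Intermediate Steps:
O = -12 (O = -3*4 = -12)
b(Y, V) = (-2 + V)²
m = -848 (m = -44*19 - 12 = -836 - 12 = -848)
1/(m + b(-70, 20)) = 1/(-848 + (-2 + 20)²) = 1/(-848 + 18²) = 1/(-848 + 324) = 1/(-524) = -1/524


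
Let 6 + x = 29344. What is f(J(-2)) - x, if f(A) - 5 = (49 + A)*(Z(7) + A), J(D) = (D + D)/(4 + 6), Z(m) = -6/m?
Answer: -5143967/175 ≈ -29394.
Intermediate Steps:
x = 29338 (x = -6 + 29344 = 29338)
J(D) = D/5 (J(D) = (2*D)/10 = (2*D)*(⅒) = D/5)
f(A) = 5 + (49 + A)*(-6/7 + A)
f(J(-2)) - x = (-37 + ((⅕)*(-2))² + 337*((⅕)*(-2))/7) - 1*29338 = (-37 + (-⅖)² + (337/7)*(-⅖)) - 29338 = (-37 + 4/25 - 674/35) - 29338 = -9817/175 - 29338 = -5143967/175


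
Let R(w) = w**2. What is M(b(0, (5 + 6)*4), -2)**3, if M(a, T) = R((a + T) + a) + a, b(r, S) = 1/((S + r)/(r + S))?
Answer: 1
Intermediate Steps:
b(r, S) = 1 (b(r, S) = 1/((S + r)/(S + r)) = 1/1 = 1)
M(a, T) = a + (T + 2*a)**2 (M(a, T) = ((a + T) + a)**2 + a = ((T + a) + a)**2 + a = (T + 2*a)**2 + a = a + (T + 2*a)**2)
M(b(0, (5 + 6)*4), -2)**3 = (1 + (-2 + 2*1)**2)**3 = (1 + (-2 + 2)**2)**3 = (1 + 0**2)**3 = (1 + 0)**3 = 1**3 = 1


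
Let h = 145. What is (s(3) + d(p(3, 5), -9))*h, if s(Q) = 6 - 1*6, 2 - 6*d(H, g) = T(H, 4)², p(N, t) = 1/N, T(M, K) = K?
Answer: -1015/3 ≈ -338.33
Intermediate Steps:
d(H, g) = -7/3 (d(H, g) = ⅓ - ⅙*4² = ⅓ - ⅙*16 = ⅓ - 8/3 = -7/3)
s(Q) = 0 (s(Q) = 6 - 6 = 0)
(s(3) + d(p(3, 5), -9))*h = (0 - 7/3)*145 = -7/3*145 = -1015/3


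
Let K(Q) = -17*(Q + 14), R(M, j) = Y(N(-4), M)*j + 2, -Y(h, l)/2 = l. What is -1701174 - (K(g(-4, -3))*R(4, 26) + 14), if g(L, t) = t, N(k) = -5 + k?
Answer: -1739710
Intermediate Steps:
Y(h, l) = -2*l
R(M, j) = 2 - 2*M*j (R(M, j) = (-2*M)*j + 2 = -2*M*j + 2 = 2 - 2*M*j)
K(Q) = -238 - 17*Q (K(Q) = -17*(14 + Q) = -238 - 17*Q)
-1701174 - (K(g(-4, -3))*R(4, 26) + 14) = -1701174 - ((-238 - 17*(-3))*(2 - 2*4*26) + 14) = -1701174 - ((-238 + 51)*(2 - 208) + 14) = -1701174 - (-187*(-206) + 14) = -1701174 - (38522 + 14) = -1701174 - 1*38536 = -1701174 - 38536 = -1739710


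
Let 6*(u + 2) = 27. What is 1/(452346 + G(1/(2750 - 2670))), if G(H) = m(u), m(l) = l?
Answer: 2/904697 ≈ 2.2107e-6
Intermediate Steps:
u = 5/2 (u = -2 + (⅙)*27 = -2 + 9/2 = 5/2 ≈ 2.5000)
G(H) = 5/2
1/(452346 + G(1/(2750 - 2670))) = 1/(452346 + 5/2) = 1/(904697/2) = 2/904697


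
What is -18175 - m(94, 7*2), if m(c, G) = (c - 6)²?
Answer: -25919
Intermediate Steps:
m(c, G) = (-6 + c)²
-18175 - m(94, 7*2) = -18175 - (-6 + 94)² = -18175 - 1*88² = -18175 - 1*7744 = -18175 - 7744 = -25919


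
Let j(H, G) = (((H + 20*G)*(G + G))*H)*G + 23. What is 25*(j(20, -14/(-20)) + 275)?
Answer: 24110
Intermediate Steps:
j(H, G) = 23 + 2*H*G**2*(H + 20*G) (j(H, G) = (((H + 20*G)*(2*G))*H)*G + 23 = ((2*G*(H + 20*G))*H)*G + 23 = (2*G*H*(H + 20*G))*G + 23 = 2*H*G**2*(H + 20*G) + 23 = 23 + 2*H*G**2*(H + 20*G))
25*(j(20, -14/(-20)) + 275) = 25*((23 + 2*(-14/(-20))**2*20**2 + 40*20*(-14/(-20))**3) + 275) = 25*((23 + 2*(-14*(-1/20))**2*400 + 40*20*(-14*(-1/20))**3) + 275) = 25*((23 + 2*(7/10)**2*400 + 40*20*(7/10)**3) + 275) = 25*((23 + 2*(49/100)*400 + 40*20*(343/1000)) + 275) = 25*((23 + 392 + 1372/5) + 275) = 25*(3447/5 + 275) = 25*(4822/5) = 24110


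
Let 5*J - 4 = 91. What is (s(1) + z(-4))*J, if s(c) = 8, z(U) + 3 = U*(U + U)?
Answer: 703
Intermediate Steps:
J = 19 (J = 4/5 + (1/5)*91 = 4/5 + 91/5 = 19)
z(U) = -3 + 2*U**2 (z(U) = -3 + U*(U + U) = -3 + U*(2*U) = -3 + 2*U**2)
(s(1) + z(-4))*J = (8 + (-3 + 2*(-4)**2))*19 = (8 + (-3 + 2*16))*19 = (8 + (-3 + 32))*19 = (8 + 29)*19 = 37*19 = 703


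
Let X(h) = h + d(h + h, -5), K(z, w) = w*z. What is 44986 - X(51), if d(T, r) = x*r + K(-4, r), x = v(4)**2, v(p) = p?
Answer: 44995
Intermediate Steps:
x = 16 (x = 4**2 = 16)
d(T, r) = 12*r (d(T, r) = 16*r + r*(-4) = 16*r - 4*r = 12*r)
X(h) = -60 + h (X(h) = h + 12*(-5) = h - 60 = -60 + h)
44986 - X(51) = 44986 - (-60 + 51) = 44986 - 1*(-9) = 44986 + 9 = 44995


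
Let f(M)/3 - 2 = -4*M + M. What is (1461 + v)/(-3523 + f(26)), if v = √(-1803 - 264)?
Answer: -1461/3751 - I*√2067/3751 ≈ -0.3895 - 0.012121*I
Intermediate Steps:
f(M) = 6 - 9*M (f(M) = 6 + 3*(-4*M + M) = 6 + 3*(-3*M) = 6 - 9*M)
v = I*√2067 (v = √(-2067) = I*√2067 ≈ 45.464*I)
(1461 + v)/(-3523 + f(26)) = (1461 + I*√2067)/(-3523 + (6 - 9*26)) = (1461 + I*√2067)/(-3523 + (6 - 234)) = (1461 + I*√2067)/(-3523 - 228) = (1461 + I*√2067)/(-3751) = (1461 + I*√2067)*(-1/3751) = -1461/3751 - I*√2067/3751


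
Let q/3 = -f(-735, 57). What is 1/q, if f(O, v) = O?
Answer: 1/2205 ≈ 0.00045351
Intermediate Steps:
q = 2205 (q = 3*(-1*(-735)) = 3*735 = 2205)
1/q = 1/2205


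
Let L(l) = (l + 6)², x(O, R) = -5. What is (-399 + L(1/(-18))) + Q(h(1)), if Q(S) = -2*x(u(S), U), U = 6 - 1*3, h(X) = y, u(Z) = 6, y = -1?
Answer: -114587/324 ≈ -353.66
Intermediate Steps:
h(X) = -1
U = 3 (U = 6 - 3 = 3)
Q(S) = 10 (Q(S) = -2*(-5) = 10)
L(l) = (6 + l)²
(-399 + L(1/(-18))) + Q(h(1)) = (-399 + (6 + 1/(-18))²) + 10 = (-399 + (6 - 1/18)²) + 10 = (-399 + (107/18)²) + 10 = (-399 + 11449/324) + 10 = -117827/324 + 10 = -114587/324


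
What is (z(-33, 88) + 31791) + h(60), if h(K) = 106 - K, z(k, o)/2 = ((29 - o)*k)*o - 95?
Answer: 374319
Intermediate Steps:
z(k, o) = -190 + 2*k*o*(29 - o) (z(k, o) = 2*(((29 - o)*k)*o - 95) = 2*((k*(29 - o))*o - 95) = 2*(k*o*(29 - o) - 95) = 2*(-95 + k*o*(29 - o)) = -190 + 2*k*o*(29 - o))
(z(-33, 88) + 31791) + h(60) = ((-190 - 2*(-33)*88² + 58*(-33)*88) + 31791) + (106 - 1*60) = ((-190 - 2*(-33)*7744 - 168432) + 31791) + (106 - 60) = ((-190 + 511104 - 168432) + 31791) + 46 = (342482 + 31791) + 46 = 374273 + 46 = 374319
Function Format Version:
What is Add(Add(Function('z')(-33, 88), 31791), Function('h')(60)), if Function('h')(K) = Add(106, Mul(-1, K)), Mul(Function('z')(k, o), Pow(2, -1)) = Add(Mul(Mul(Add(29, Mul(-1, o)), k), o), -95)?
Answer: 374319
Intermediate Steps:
Function('z')(k, o) = Add(-190, Mul(2, k, o, Add(29, Mul(-1, o)))) (Function('z')(k, o) = Mul(2, Add(Mul(Mul(Add(29, Mul(-1, o)), k), o), -95)) = Mul(2, Add(Mul(Mul(k, Add(29, Mul(-1, o))), o), -95)) = Mul(2, Add(Mul(k, o, Add(29, Mul(-1, o))), -95)) = Mul(2, Add(-95, Mul(k, o, Add(29, Mul(-1, o))))) = Add(-190, Mul(2, k, o, Add(29, Mul(-1, o)))))
Add(Add(Function('z')(-33, 88), 31791), Function('h')(60)) = Add(Add(Add(-190, Mul(-2, -33, Pow(88, 2)), Mul(58, -33, 88)), 31791), Add(106, Mul(-1, 60))) = Add(Add(Add(-190, Mul(-2, -33, 7744), -168432), 31791), Add(106, -60)) = Add(Add(Add(-190, 511104, -168432), 31791), 46) = Add(Add(342482, 31791), 46) = Add(374273, 46) = 374319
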